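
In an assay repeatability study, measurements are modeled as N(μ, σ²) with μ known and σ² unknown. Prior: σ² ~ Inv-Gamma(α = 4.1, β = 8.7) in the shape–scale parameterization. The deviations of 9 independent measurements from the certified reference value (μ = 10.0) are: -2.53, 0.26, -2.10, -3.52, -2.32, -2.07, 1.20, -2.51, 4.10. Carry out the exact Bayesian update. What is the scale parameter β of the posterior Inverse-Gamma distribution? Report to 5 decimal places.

With known mean μ and an Inverse-Gamma(α, β) prior on σ², the Normal likelihood is conjugate: posterior is Inv-Gamma(α + n/2, β + Σ(xᵢ−μ)²/2).
Σ(xᵢ−μ)² = (-2.53)² + (0.26)² + (-2.10)² + (-3.52)² + (-2.32)² + (-2.07)² + (1.20)² + (-2.51)² + (4.10)² = 57.4863.
Posterior: Inv-Gamma(4.1 + 9/2, 8.7 + 57.4863/2) = Inv-Gamma(8.60, 37.44315).
Posterior β = 37.44315.

37.44315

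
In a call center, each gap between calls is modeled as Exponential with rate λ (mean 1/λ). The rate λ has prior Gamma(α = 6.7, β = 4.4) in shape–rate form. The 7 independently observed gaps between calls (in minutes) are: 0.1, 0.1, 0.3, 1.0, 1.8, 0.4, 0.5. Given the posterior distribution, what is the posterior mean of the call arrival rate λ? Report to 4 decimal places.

With a Gamma(shape α, rate β) prior on the exponential rate λ, the posterior after n observations with total T = Σxᵢ is Gamma(α+n, β+T).
Sum of observations T = 4.2 minutes; n = 7.
Posterior: Gamma(6.7+7, 4.4+4.2) = Gamma(13.7, 8.6).
Posterior mean of λ = α/β = 13.7/8.6 = 1.5930.

1.5930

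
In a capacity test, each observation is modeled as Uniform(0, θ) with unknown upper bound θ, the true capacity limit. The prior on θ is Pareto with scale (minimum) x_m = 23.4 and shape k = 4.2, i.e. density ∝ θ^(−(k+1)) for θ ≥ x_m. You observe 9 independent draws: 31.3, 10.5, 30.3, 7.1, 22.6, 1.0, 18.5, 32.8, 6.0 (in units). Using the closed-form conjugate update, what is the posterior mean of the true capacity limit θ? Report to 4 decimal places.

35.4885

A Pareto(scale x_m, shape k) prior on the upper bound θ of Uniform(0, θ) is conjugate: posterior is Pareto(max(x_m, max xᵢ), k + n).
Sample maximum = 32.8; prior scale x_m = 23.4 → posterior scale = max = 32.8.
Posterior shape = 4.2 + 9 = 13.2.
E[θ|data] = k·x_m/(k−1) = 13.2·32.8/12.2 = 35.4885.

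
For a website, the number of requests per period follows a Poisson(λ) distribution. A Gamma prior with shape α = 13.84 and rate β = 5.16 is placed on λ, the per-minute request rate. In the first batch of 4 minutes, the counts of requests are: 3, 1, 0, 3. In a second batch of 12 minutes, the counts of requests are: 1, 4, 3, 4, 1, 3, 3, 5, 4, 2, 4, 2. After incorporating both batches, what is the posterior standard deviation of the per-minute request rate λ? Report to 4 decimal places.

With a Gamma(shape α, rate β) prior, the Poisson likelihood is conjugate: the posterior is Gamma(α + ΣXᵢ, β + n).
Batch 1: sum of counts S = 7 over n = 4 minutes.
After batch 1: Gamma(α+S, β+n) = Gamma(13.84+7, 5.16+4) = Gamma(20.84, 9.16).
Batch 2: sum of counts S = 36 over n = 12 minutes.
After batch 2: Gamma(α+S, β+n) = Gamma(20.84+36, 9.16+12) = Gamma(56.84, 21.16).
SD = √α/β = √56.84/21.16 = 0.3563.

0.3563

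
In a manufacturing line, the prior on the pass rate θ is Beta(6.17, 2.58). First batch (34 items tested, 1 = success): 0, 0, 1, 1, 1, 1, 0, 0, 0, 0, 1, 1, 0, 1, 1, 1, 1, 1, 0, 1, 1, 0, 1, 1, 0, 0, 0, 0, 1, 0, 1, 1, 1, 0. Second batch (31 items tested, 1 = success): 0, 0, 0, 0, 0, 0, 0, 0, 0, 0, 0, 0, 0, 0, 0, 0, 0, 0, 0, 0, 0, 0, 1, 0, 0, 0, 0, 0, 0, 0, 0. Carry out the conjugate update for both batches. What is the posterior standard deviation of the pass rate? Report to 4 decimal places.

0.0553

The Beta prior is conjugate to a Binomial/Bernoulli likelihood; the update adds successes to α and failures to β.
After batch 1: Beta(6.17+19, 2.58+15) = Beta(25.17, 17.58).
After batch 2: Beta(25.17+1, 17.58+30) = Beta(26.17, 47.58).
Var = αβ/((α+β)²(α+β+1)) = 26.17·47.58/(73.75²·74.75) = 0.00306262; SD = √0.00306262 = 0.0553.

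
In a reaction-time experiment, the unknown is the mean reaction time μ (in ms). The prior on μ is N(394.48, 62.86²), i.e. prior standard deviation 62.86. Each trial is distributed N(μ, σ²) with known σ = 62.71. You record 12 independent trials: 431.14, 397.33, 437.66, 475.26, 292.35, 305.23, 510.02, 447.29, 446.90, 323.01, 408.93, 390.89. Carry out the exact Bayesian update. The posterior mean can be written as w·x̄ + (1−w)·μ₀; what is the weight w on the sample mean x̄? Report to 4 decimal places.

0.9234

For Normal data with known variance σ², a Normal(μ₀, σ₀²) prior on μ is conjugate. Posterior precision = 1/σ₀² + n/σ²; posterior mean is the precision-weighted average of μ₀ and x̄.
σ₀² = 62.86² = 3951.3796, σ² = 62.71² = 3932.5441. Prior precision 1/σ₀² = 1/3951.3796; data precision n/σ² = 12/3932.5441.
w = (n/σ²)/(1/σ₀² + n/σ²) = n·σ₀²/(σ² + n·σ₀²) = 12·3951.3796/(3932.5441 + 12·3951.3796) = 47416.5552/51349.0993 = 0.9234.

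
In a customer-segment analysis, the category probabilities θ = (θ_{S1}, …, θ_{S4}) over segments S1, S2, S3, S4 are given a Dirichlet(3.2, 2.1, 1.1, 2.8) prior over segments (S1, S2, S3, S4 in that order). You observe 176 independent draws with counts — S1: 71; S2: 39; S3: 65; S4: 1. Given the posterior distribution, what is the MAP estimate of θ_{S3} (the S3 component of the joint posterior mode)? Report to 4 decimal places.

0.3593

The Dirichlet prior is conjugate to the Multinomial likelihood: each posterior αⱼ = prior αⱼ + observed count nⱼ.
Posterior concentration: (74.2, 41.1, 66.1, 3.8), total = 185.2.
Joint mode component: (α_{S3}−1)/(Σα−K) = 65.1/181.2 = 0.3593.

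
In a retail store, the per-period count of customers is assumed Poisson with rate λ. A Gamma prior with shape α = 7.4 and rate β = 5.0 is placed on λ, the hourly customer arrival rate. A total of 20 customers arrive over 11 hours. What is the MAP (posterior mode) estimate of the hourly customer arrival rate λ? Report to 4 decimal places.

1.6500

With a Gamma(shape α, rate β) prior, the Poisson likelihood is conjugate: the posterior is Gamma(α + ΣXᵢ, β + n).
Posterior: Gamma(α+S, β+n) = Gamma(7.4+20, 5.0+11) = Gamma(27.4, 16.0).
Mode of Gamma(α,β) for α≥1 is (α−1)/β = 26.4/16.0 = 1.6500.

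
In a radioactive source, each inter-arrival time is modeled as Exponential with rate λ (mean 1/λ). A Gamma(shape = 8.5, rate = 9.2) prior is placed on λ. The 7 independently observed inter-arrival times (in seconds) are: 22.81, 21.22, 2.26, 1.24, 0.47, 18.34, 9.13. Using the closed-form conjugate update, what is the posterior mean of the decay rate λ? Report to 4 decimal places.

With a Gamma(shape α, rate β) prior on the exponential rate λ, the posterior after n observations with total T = Σxᵢ is Gamma(α+n, β+T).
Sum of observations T = 75.47 seconds; n = 7.
Posterior: Gamma(8.5+7, 9.2+75.47) = Gamma(15.5, 84.67).
Posterior mean of λ = α/β = 15.5/84.67 = 0.1831.

0.1831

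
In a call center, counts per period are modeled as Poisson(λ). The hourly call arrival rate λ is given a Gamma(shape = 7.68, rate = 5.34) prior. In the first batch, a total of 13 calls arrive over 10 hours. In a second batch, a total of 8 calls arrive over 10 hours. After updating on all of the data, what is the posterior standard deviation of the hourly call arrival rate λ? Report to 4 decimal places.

With a Gamma(shape α, rate β) prior, the Poisson likelihood is conjugate: the posterior is Gamma(α + ΣXᵢ, β + n).
After batch 1: Gamma(α+S, β+n) = Gamma(7.68+13, 5.34+10) = Gamma(20.68, 15.34).
After batch 2: Gamma(α+S, β+n) = Gamma(20.68+8, 15.34+10) = Gamma(28.68, 25.34).
SD = √α/β = √28.68/25.34 = 0.2113.

0.2113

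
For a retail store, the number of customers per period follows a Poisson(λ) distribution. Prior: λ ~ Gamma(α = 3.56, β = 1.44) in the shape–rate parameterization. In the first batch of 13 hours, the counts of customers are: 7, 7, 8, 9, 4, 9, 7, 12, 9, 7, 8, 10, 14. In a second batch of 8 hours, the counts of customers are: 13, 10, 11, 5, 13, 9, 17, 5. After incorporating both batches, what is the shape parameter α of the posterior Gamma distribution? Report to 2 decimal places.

With a Gamma(shape α, rate β) prior, the Poisson likelihood is conjugate: the posterior is Gamma(α + ΣXᵢ, β + n).
Batch 1: sum of counts S = 111 over n = 13 hours.
After batch 1: Gamma(α+S, β+n) = Gamma(3.56+111, 1.44+13) = Gamma(114.56, 14.44).
Batch 2: sum of counts S = 83 over n = 8 hours.
After batch 2: Gamma(α+S, β+n) = Gamma(114.56+83, 14.44+8) = Gamma(197.56, 22.44).
Posterior α = 197.56.

197.56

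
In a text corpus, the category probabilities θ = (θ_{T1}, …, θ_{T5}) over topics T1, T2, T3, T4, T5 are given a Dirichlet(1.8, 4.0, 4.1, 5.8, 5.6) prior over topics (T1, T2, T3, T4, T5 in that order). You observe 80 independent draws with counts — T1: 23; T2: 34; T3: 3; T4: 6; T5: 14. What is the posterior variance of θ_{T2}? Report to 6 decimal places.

0.002291

The Dirichlet prior is conjugate to the Multinomial likelihood: each posterior αⱼ = prior αⱼ + observed count nⱼ.
Posterior concentration: (24.8, 38.0, 7.1, 11.8, 19.6), total = 101.3.
Var[θ_j] = α_j(Σα−α_j)/((Σα)²(Σα+1)) = 38.0·63.3/(101.3²·102.3) = 0.002291.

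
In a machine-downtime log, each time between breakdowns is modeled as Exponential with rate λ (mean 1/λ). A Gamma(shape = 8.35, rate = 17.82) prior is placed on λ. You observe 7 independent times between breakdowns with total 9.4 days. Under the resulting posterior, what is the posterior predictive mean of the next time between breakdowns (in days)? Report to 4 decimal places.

1.8969

With a Gamma(shape α, rate β) prior on the exponential rate λ, the posterior after n observations with total T = Σxᵢ is Gamma(α+n, β+T).
Posterior: Gamma(8.35+7, 17.82+9.4) = Gamma(15.35, 27.22).
The predictive distribution for the next observation is Lomax; its mean is β/(α−1) = 27.22/14.35 = 1.8969.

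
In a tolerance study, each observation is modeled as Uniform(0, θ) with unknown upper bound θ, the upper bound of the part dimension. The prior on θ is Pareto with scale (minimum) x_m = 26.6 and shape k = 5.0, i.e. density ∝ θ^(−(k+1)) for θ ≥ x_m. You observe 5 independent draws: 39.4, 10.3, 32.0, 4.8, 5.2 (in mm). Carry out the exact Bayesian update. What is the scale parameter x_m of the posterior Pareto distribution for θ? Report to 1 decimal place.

39.4

A Pareto(scale x_m, shape k) prior on the upper bound θ of Uniform(0, θ) is conjugate: posterior is Pareto(max(x_m, max xᵢ), k + n).
Sample maximum = 39.4; prior scale x_m = 26.6 → posterior scale = max = 39.4.
Posterior shape = 5.0 + 5 = 10.0.
Posterior scale x_m = 39.4.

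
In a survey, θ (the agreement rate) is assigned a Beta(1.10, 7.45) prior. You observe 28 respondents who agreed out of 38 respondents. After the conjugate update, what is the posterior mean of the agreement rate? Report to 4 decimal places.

0.6251

The Beta prior is conjugate to a Binomial/Bernoulli likelihood; the update adds successes to α and failures to β.
Posterior: Beta(α+k, β+n−k) = Beta(1.10+28, 7.45+10) = Beta(29.10, 17.45).
Posterior mean = α/(α+β) = 29.10/46.55 = 0.6251.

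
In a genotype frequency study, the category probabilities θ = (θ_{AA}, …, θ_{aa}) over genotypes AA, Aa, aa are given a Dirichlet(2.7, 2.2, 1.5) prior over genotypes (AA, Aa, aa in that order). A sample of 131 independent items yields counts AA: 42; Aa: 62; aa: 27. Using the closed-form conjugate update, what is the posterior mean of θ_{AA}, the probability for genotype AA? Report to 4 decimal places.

The Dirichlet prior is conjugate to the Multinomial likelihood: each posterior αⱼ = prior αⱼ + observed count nⱼ.
Posterior concentration: (44.7, 64.2, 28.5), total = 137.4.
E[θ_{AA}|data] = α_{AA}/Σα = 44.7/137.4 = 0.3253.

0.3253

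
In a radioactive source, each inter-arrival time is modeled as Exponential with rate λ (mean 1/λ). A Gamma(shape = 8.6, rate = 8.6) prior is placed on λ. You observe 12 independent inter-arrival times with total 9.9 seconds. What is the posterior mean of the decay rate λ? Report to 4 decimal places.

With a Gamma(shape α, rate β) prior on the exponential rate λ, the posterior after n observations with total T = Σxᵢ is Gamma(α+n, β+T).
Posterior: Gamma(8.6+12, 8.6+9.9) = Gamma(20.6, 18.5).
Posterior mean of λ = α/β = 20.6/18.5 = 1.1135.

1.1135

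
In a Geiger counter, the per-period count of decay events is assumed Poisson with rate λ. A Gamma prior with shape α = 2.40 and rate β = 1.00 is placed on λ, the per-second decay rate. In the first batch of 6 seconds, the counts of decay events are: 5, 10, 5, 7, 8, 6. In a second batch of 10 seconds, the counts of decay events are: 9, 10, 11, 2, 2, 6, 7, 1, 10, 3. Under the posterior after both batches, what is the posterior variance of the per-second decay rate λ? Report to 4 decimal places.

0.3612

With a Gamma(shape α, rate β) prior, the Poisson likelihood is conjugate: the posterior is Gamma(α + ΣXᵢ, β + n).
Batch 1: sum of counts S = 41 over n = 6 seconds.
After batch 1: Gamma(α+S, β+n) = Gamma(2.40+41, 1.00+6) = Gamma(43.40, 7.00).
Batch 2: sum of counts S = 61 over n = 10 seconds.
After batch 2: Gamma(α+S, β+n) = Gamma(43.40+61, 7.00+10) = Gamma(104.40, 17.00).
Var = α/β² = 104.40/17.00² = 0.3612.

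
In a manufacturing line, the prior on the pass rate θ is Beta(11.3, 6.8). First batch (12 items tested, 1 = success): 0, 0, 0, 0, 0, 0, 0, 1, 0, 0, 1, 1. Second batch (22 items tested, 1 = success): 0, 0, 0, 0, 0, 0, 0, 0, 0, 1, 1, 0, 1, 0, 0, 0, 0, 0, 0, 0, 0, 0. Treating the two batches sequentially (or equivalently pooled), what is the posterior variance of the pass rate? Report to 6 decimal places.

0.004177

The Beta prior is conjugate to a Binomial/Bernoulli likelihood; the update adds successes to α and failures to β.
After batch 1: Beta(11.3+3, 6.8+9) = Beta(14.3, 15.8).
After batch 2: Beta(14.3+3, 15.8+19) = Beta(17.3, 34.8).
Var = αβ/((α+β)²(α+β+1)) = 17.3·34.8/(52.1²·53.1) = 0.004177.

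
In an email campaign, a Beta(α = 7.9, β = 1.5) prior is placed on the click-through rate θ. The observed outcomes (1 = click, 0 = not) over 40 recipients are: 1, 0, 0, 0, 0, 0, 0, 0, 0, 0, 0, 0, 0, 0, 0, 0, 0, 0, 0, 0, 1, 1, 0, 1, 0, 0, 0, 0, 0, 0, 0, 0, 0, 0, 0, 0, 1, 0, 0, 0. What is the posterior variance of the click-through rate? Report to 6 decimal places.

0.003828

The Beta prior is conjugate to a Binomial/Bernoulli likelihood; the update adds successes to α and failures to β.
Posterior: Beta(α+k, β+n−k) = Beta(7.9+5, 1.5+35) = Beta(12.9, 36.5).
Var = αβ/((α+β)²(α+β+1)) = 12.9·36.5/(49.4²·50.4) = 0.003828.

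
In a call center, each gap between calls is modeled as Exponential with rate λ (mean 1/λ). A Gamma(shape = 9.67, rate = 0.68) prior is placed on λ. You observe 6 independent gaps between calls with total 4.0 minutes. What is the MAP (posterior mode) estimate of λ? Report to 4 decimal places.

With a Gamma(shape α, rate β) prior on the exponential rate λ, the posterior after n observations with total T = Σxᵢ is Gamma(α+n, β+T).
Posterior: Gamma(9.67+6, 0.68+4.0) = Gamma(15.67, 4.68).
Mode = (α−1)/β = 3.1346.

3.1346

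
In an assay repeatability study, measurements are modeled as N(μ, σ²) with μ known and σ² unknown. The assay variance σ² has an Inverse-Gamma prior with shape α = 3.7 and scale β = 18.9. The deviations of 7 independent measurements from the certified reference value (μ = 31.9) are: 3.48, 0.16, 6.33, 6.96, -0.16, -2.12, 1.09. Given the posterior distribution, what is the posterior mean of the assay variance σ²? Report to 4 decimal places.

11.6254

With known mean μ and an Inverse-Gamma(α, β) prior on σ², the Normal likelihood is conjugate: posterior is Inv-Gamma(α + n/2, β + Σ(xᵢ−μ)²/2).
Σ(xᵢ−μ)² = (3.48)² + (0.16)² + (6.33)² + (6.96)² + (-0.16)² + (-2.12)² + (1.09)² = 106.3546.
Posterior: Inv-Gamma(3.7 + 7/2, 18.9 + 106.3546/2) = Inv-Gamma(7.20, 72.07730).
E[σ²|data] = β/(α−1) = 72.07730/6.20 = 11.6254.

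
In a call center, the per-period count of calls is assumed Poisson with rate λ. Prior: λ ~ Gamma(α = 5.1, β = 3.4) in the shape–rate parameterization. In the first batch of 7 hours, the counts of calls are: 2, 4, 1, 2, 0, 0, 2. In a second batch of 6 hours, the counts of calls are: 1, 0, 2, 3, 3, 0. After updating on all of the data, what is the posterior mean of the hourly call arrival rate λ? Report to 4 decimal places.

With a Gamma(shape α, rate β) prior, the Poisson likelihood is conjugate: the posterior is Gamma(α + ΣXᵢ, β + n).
Batch 1: sum of counts S = 11 over n = 7 hours.
After batch 1: Gamma(α+S, β+n) = Gamma(5.1+11, 3.4+7) = Gamma(16.1, 10.4).
Batch 2: sum of counts S = 9 over n = 6 hours.
After batch 2: Gamma(α+S, β+n) = Gamma(16.1+9, 10.4+6) = Gamma(25.1, 16.4).
Posterior mean = α/β = 25.1/16.4 = 1.5305.

1.5305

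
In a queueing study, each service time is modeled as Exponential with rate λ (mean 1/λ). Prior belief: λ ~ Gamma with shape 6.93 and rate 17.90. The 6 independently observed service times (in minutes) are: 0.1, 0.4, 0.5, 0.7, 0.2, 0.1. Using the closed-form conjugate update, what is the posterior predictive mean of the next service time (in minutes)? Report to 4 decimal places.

1.6681

With a Gamma(shape α, rate β) prior on the exponential rate λ, the posterior after n observations with total T = Σxᵢ is Gamma(α+n, β+T).
Sum of observations T = 2.0 minutes; n = 6.
Posterior: Gamma(6.93+6, 17.90+2.0) = Gamma(12.93, 19.90).
The predictive distribution for the next observation is Lomax; its mean is β/(α−1) = 19.90/11.93 = 1.6681.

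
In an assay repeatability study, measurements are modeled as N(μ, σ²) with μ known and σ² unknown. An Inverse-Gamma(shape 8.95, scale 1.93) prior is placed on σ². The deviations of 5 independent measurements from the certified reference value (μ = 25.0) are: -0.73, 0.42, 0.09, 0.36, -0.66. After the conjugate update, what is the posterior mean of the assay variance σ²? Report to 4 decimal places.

With known mean μ and an Inverse-Gamma(α, β) prior on σ², the Normal likelihood is conjugate: posterior is Inv-Gamma(α + n/2, β + Σ(xᵢ−μ)²/2).
Σ(xᵢ−μ)² = (-0.73)² + (0.42)² + (0.09)² + (0.36)² + (-0.66)² = 1.2826.
Posterior: Inv-Gamma(8.95 + 5/2, 1.93 + 1.2826/2) = Inv-Gamma(11.45, 2.57130).
E[σ²|data] = β/(α−1) = 2.57130/10.45 = 0.2461.

0.2461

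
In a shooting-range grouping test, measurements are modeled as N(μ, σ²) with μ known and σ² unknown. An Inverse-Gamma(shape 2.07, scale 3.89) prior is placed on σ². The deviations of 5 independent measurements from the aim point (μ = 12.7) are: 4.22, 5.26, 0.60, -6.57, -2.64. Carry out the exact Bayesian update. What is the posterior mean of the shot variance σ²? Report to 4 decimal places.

14.5309

With known mean μ and an Inverse-Gamma(α, β) prior on σ², the Normal likelihood is conjugate: posterior is Inv-Gamma(α + n/2, β + Σ(xᵢ−μ)²/2).
Σ(xᵢ−μ)² = (4.22)² + (5.26)² + (0.60)² + (-6.57)² + (-2.64)² = 95.9705.
Posterior: Inv-Gamma(2.07 + 5/2, 3.89 + 95.9705/2) = Inv-Gamma(4.57, 51.87525).
E[σ²|data] = β/(α−1) = 51.87525/3.57 = 14.5309.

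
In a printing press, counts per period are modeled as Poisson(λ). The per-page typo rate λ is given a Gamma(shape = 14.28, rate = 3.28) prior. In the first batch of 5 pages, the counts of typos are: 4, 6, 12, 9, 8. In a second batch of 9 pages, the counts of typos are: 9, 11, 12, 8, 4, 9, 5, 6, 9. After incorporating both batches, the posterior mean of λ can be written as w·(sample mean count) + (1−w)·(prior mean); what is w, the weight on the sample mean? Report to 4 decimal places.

0.8102

With a Gamma(shape α, rate β) prior, the Poisson likelihood is conjugate: the posterior is Gamma(α + ΣXᵢ, β + n).
Total number of pages: n = 5 + 9 = 14.
Posterior mean = (α₀+S)/(β₀+n) = [n/(β₀+n)]·(S/n) + [β₀/(β₀+n)]·(α₀/β₀), so only n and β₀ enter the weight.
Weight on data w = n/(β₀+n) = 14/(3.28+14) = 14/17.28 = 0.8102.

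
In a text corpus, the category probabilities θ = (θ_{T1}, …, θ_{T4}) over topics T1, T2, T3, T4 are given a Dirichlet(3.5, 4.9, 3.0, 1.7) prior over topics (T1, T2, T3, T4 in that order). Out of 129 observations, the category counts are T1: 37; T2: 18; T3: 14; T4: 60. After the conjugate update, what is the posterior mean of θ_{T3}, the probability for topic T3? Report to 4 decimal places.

0.1196

The Dirichlet prior is conjugate to the Multinomial likelihood: each posterior αⱼ = prior αⱼ + observed count nⱼ.
Posterior concentration: (40.5, 22.9, 17.0, 61.7), total = 142.1.
E[θ_{T3}|data] = α_{T3}/Σα = 17.0/142.1 = 0.1196.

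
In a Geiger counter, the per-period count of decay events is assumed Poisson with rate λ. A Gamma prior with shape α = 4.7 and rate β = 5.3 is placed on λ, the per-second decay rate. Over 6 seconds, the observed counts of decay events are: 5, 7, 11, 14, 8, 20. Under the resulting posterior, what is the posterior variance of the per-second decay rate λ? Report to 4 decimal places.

0.5459

With a Gamma(shape α, rate β) prior, the Poisson likelihood is conjugate: the posterior is Gamma(α + ΣXᵢ, β + n).
Sum of counts S = 65 over n = 6 seconds.
Posterior: Gamma(α+S, β+n) = Gamma(4.7+65, 5.3+6) = Gamma(69.7, 11.3).
Var = α/β² = 69.7/11.3² = 0.5459.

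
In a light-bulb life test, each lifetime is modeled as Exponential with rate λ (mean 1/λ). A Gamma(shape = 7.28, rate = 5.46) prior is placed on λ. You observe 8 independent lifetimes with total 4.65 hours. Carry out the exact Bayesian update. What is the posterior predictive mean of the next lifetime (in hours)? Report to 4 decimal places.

0.7080

With a Gamma(shape α, rate β) prior on the exponential rate λ, the posterior after n observations with total T = Σxᵢ is Gamma(α+n, β+T).
Posterior: Gamma(7.28+8, 5.46+4.65) = Gamma(15.28, 10.11).
The predictive distribution for the next observation is Lomax; its mean is β/(α−1) = 10.11/14.28 = 0.7080.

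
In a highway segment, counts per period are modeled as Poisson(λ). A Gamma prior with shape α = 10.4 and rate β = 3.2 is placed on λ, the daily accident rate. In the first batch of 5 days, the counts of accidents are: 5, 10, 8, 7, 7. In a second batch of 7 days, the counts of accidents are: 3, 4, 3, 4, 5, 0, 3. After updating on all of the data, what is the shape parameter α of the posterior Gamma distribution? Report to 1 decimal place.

With a Gamma(shape α, rate β) prior, the Poisson likelihood is conjugate: the posterior is Gamma(α + ΣXᵢ, β + n).
Batch 1: sum of counts S = 37 over n = 5 days.
After batch 1: Gamma(α+S, β+n) = Gamma(10.4+37, 3.2+5) = Gamma(47.4, 8.2).
Batch 2: sum of counts S = 22 over n = 7 days.
After batch 2: Gamma(α+S, β+n) = Gamma(47.4+22, 8.2+7) = Gamma(69.4, 15.2).
Posterior α = 69.4.

69.4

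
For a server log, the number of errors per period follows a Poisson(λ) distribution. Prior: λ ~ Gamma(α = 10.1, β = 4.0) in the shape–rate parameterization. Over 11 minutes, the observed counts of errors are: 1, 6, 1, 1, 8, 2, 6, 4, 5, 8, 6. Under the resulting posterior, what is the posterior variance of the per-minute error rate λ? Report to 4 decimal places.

0.2582

With a Gamma(shape α, rate β) prior, the Poisson likelihood is conjugate: the posterior is Gamma(α + ΣXᵢ, β + n).
Sum of counts S = 48 over n = 11 minutes.
Posterior: Gamma(α+S, β+n) = Gamma(10.1+48, 4.0+11) = Gamma(58.1, 15.0).
Var = α/β² = 58.1/15.0² = 0.2582.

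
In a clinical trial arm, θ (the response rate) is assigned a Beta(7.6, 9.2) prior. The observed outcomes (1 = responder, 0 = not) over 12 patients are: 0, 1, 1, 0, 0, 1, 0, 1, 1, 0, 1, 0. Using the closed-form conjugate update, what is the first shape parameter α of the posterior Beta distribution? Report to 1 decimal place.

The Beta prior is conjugate to a Binomial/Bernoulli likelihood; the update adds successes to α and failures to β.
Posterior: Beta(α+k, β+n−k) = Beta(7.6+6, 9.2+6) = Beta(13.6, 15.2).
Posterior α = 13.6.

13.6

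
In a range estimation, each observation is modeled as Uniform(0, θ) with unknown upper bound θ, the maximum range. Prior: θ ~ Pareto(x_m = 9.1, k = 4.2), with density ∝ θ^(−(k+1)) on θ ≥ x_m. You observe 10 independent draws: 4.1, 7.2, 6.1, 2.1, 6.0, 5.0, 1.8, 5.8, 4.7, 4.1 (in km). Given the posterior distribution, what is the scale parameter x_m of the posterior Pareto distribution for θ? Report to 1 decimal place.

A Pareto(scale x_m, shape k) prior on the upper bound θ of Uniform(0, θ) is conjugate: posterior is Pareto(max(x_m, max xᵢ), k + n).
Sample maximum = 7.2; prior scale x_m = 9.1 → posterior scale = max = 9.1.
Posterior shape = 4.2 + 10 = 14.2.
Posterior scale x_m = 9.1.

9.1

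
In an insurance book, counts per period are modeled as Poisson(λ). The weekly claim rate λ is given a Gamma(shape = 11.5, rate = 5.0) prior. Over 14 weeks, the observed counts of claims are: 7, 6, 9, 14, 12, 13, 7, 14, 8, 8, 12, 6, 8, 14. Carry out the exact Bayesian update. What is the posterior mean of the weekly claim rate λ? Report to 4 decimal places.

7.8684

With a Gamma(shape α, rate β) prior, the Poisson likelihood is conjugate: the posterior is Gamma(α + ΣXᵢ, β + n).
Sum of counts S = 138 over n = 14 weeks.
Posterior: Gamma(α+S, β+n) = Gamma(11.5+138, 5.0+14) = Gamma(149.5, 19.0).
Posterior mean = α/β = 149.5/19.0 = 7.8684.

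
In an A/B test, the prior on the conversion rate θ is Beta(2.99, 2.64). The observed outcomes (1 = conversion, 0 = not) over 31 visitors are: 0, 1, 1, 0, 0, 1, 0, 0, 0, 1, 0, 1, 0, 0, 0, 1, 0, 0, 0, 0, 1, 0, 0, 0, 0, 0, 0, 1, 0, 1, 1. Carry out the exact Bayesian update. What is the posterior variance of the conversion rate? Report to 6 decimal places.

0.006082

The Beta prior is conjugate to a Binomial/Bernoulli likelihood; the update adds successes to α and failures to β.
Posterior: Beta(α+k, β+n−k) = Beta(2.99+10, 2.64+21) = Beta(12.99, 23.64).
Var = αβ/((α+β)²(α+β+1)) = 12.99·23.64/(36.63²·37.63) = 0.006082.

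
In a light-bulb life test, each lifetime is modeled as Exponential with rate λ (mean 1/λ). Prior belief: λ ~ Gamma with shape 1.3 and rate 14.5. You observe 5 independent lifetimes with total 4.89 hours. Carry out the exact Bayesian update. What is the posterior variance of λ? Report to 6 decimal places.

0.016757

With a Gamma(shape α, rate β) prior on the exponential rate λ, the posterior after n observations with total T = Σxᵢ is Gamma(α+n, β+T).
Posterior: Gamma(1.3+5, 14.5+4.89) = Gamma(6.3, 19.39).
Var = α/β² = 0.016757.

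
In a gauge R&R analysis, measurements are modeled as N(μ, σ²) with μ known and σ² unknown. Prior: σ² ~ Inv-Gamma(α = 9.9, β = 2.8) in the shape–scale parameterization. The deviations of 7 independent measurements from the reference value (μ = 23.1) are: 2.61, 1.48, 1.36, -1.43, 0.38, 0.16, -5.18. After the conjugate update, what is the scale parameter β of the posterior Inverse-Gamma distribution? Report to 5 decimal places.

22.74970

With known mean μ and an Inverse-Gamma(α, β) prior on σ², the Normal likelihood is conjugate: posterior is Inv-Gamma(α + n/2, β + Σ(xᵢ−μ)²/2).
Σ(xᵢ−μ)² = (2.61)² + (1.48)² + (1.36)² + (-1.43)² + (0.38)² + (0.16)² + (-5.18)² = 39.8994.
Posterior: Inv-Gamma(9.9 + 7/2, 2.8 + 39.8994/2) = Inv-Gamma(13.40, 22.74970).
Posterior β = 22.74970.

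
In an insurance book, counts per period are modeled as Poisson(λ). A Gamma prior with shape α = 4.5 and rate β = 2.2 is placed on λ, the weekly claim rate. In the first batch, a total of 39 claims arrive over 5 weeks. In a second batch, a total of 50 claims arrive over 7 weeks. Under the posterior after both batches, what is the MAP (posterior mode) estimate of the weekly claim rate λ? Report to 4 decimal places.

With a Gamma(shape α, rate β) prior, the Poisson likelihood is conjugate: the posterior is Gamma(α + ΣXᵢ, β + n).
After batch 1: Gamma(α+S, β+n) = Gamma(4.5+39, 2.2+5) = Gamma(43.5, 7.2).
After batch 2: Gamma(α+S, β+n) = Gamma(43.5+50, 7.2+7) = Gamma(93.5, 14.2).
Mode of Gamma(α,β) for α≥1 is (α−1)/β = 92.5/14.2 = 6.5141.

6.5141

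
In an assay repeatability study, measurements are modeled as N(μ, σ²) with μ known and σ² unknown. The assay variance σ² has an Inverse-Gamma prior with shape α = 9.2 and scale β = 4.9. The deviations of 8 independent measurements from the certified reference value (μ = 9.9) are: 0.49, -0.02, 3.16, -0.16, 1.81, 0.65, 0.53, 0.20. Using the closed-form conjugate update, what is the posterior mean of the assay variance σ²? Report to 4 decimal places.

With known mean μ and an Inverse-Gamma(α, β) prior on σ², the Normal likelihood is conjugate: posterior is Inv-Gamma(α + n/2, β + Σ(xᵢ−μ)²/2).
Σ(xᵢ−μ)² = (0.49)² + (-0.02)² + (3.16)² + (-0.16)² + (1.81)² + (0.65)² + (0.53)² + (0.20)² = 14.2712.
Posterior: Inv-Gamma(9.2 + 8/2, 4.9 + 14.2712/2) = Inv-Gamma(13.20, 12.03560).
E[σ²|data] = β/(α−1) = 12.03560/12.20 = 0.9865.

0.9865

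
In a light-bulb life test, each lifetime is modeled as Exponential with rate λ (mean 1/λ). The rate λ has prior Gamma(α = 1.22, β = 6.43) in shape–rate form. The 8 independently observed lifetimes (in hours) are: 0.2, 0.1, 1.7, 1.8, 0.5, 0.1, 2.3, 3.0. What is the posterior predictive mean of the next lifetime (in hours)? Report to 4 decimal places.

1.9623

With a Gamma(shape α, rate β) prior on the exponential rate λ, the posterior after n observations with total T = Σxᵢ is Gamma(α+n, β+T).
Sum of observations T = 9.7 hours; n = 8.
Posterior: Gamma(1.22+8, 6.43+9.7) = Gamma(9.22, 16.13).
The predictive distribution for the next observation is Lomax; its mean is β/(α−1) = 16.13/8.22 = 1.9623.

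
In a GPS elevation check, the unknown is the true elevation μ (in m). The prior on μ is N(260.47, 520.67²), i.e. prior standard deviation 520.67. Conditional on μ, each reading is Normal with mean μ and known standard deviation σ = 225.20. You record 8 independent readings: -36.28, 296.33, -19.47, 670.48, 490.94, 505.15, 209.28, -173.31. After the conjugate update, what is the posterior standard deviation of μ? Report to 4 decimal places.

78.7053

For Normal data with known variance σ², a Normal(μ₀, σ₀²) prior on μ is conjugate. Posterior precision = 1/σ₀² + n/σ²; posterior mean is the precision-weighted average of μ₀ and x̄.
σ₀² = 520.67² = 271097.2489, σ² = 225.20² = 50715.04; σ² + n·σ₀² = 50715.04 + 8·271097.2489 = 2219493.0312.
Posterior precision = 1/σ₀² + n/σ² = 1/271097.2489 + 8/50715.04 = (σ² + n·σ₀²)/(σ₀²σ²) = 2219493.0312/(271097.2489·50715.04); posterior variance σₙ² = σ₀²σ²/(σ² + n·σ₀²) = 271097.2489·50715.04/2219493.0312 = 6194.526240.
Posterior SD = √σₙ² = √(271097.2489·50715.04/2219493.0312) = 78.7053.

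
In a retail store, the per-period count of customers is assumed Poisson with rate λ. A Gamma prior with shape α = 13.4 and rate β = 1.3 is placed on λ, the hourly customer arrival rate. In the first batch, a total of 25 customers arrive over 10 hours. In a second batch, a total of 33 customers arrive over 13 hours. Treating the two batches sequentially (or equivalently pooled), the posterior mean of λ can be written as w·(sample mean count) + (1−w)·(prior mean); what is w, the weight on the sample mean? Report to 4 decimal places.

0.9465

With a Gamma(shape α, rate β) prior, the Poisson likelihood is conjugate: the posterior is Gamma(α + ΣXᵢ, β + n).
Total number of hours: n = 10 + 13 = 23.
Posterior mean = (α₀+S)/(β₀+n) = [n/(β₀+n)]·(S/n) + [β₀/(β₀+n)]·(α₀/β₀), so only n and β₀ enter the weight.
Weight on data w = n/(β₀+n) = 23/(1.3+23) = 23/24.3 = 0.9465.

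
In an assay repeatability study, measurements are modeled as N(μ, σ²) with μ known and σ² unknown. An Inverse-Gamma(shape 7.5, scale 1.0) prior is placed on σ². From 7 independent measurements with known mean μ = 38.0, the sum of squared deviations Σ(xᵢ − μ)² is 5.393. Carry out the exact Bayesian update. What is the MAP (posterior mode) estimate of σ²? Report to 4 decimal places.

0.3080

With known mean μ and an Inverse-Gamma(α, β) prior on σ², the Normal likelihood is conjugate: posterior is Inv-Gamma(α + n/2, β + Σ(xᵢ−μ)²/2).
Posterior: Inv-Gamma(7.5 + 7/2, 1.0 + 5.393/2) = Inv-Gamma(11.00, 3.6965).
Mode = β/(α+1) = 3.6965/12.00 = 0.3080.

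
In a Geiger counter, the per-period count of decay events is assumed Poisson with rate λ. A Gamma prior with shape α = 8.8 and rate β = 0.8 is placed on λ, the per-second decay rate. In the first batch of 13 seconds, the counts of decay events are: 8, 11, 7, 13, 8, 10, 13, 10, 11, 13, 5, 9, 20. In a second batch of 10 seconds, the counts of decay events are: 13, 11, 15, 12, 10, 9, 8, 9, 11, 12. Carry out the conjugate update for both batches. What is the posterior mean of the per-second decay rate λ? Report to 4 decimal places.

10.7899

With a Gamma(shape α, rate β) prior, the Poisson likelihood is conjugate: the posterior is Gamma(α + ΣXᵢ, β + n).
Batch 1: sum of counts S = 138 over n = 13 seconds.
After batch 1: Gamma(α+S, β+n) = Gamma(8.8+138, 0.8+13) = Gamma(146.8, 13.8).
Batch 2: sum of counts S = 110 over n = 10 seconds.
After batch 2: Gamma(α+S, β+n) = Gamma(146.8+110, 13.8+10) = Gamma(256.8, 23.8).
Posterior mean = α/β = 256.8/23.8 = 10.7899.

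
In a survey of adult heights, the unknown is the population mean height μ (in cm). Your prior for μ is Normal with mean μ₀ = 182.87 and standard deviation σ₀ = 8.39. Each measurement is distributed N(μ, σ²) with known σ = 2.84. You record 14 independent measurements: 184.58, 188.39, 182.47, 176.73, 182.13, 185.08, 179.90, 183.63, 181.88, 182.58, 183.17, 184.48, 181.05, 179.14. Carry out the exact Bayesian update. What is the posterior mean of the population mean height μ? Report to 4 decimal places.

For Normal data with known variance σ², a Normal(μ₀, σ₀²) prior on μ is conjugate. Posterior precision = 1/σ₀² + n/σ²; posterior mean is the precision-weighted average of μ₀ and x̄.
Σxᵢ = 184.58 + 188.39 + 182.47 + 176.73 + 182.13 + 185.08 + 179.90 + 183.63 + 181.88 + 182.58 + 183.17 + 184.48 + 181.05 + 179.14 = 2555.21, so n·x̄ = 2555.21.
σ₀² = 8.39² = 70.3921, σ² = 2.84² = 8.0656; σ² + n·σ₀² = 8.0656 + 14·70.3921 = 993.555.
Posterior mean = (μ₀/σ₀² + n·x̄/σ²)/(1/σ₀² + n/σ²) = (σ²·μ₀ + σ₀²·n·x̄)/(σ² + n·σ₀²) = (8.0656·182.87 + 70.3921·2555.21)/993.555 = 181341.554113/993.555 = 182.5179.

182.5179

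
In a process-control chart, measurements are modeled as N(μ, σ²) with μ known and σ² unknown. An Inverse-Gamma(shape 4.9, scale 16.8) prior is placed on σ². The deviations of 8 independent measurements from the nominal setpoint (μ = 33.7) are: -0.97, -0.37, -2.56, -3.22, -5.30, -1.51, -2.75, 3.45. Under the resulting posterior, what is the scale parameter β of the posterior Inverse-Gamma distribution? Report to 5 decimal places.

With known mean μ and an Inverse-Gamma(α, β) prior on σ², the Normal likelihood is conjugate: posterior is Inv-Gamma(α + n/2, β + Σ(xᵢ−μ)²/2).
Σ(xᵢ−μ)² = (-0.97)² + (-0.37)² + (-2.56)² + (-3.22)² + (-5.30)² + (-1.51)² + (-2.75)² + (3.45)² = 67.8349.
Posterior: Inv-Gamma(4.9 + 8/2, 16.8 + 67.8349/2) = Inv-Gamma(8.90, 50.71745).
Posterior β = 50.71745.

50.71745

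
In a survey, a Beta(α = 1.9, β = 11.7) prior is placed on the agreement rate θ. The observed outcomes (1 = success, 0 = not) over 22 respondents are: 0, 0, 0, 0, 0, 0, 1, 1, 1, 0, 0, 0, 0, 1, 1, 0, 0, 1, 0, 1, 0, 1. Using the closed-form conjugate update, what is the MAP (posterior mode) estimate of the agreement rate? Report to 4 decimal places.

The Beta prior is conjugate to a Binomial/Bernoulli likelihood; the update adds successes to α and failures to β.
Posterior: Beta(α+k, β+n−k) = Beta(1.9+8, 11.7+14) = Beta(9.9, 25.7).
Mode of Beta(a,b) for a,b>1 is (a−1)/(a+b−2) = 8.9/33.6 = 0.2649.

0.2649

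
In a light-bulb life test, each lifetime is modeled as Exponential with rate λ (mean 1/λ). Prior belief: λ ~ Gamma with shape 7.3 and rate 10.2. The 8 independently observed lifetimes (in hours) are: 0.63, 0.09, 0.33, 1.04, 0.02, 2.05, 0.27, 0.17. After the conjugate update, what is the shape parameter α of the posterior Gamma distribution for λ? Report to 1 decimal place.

15.3

With a Gamma(shape α, rate β) prior on the exponential rate λ, the posterior after n observations with total T = Σxᵢ is Gamma(α+n, β+T).
Sum of observations T = 4.60 hours; n = 8.
Posterior: Gamma(7.3+8, 10.2+4.60) = Gamma(15.3, 14.80).
Posterior α = 15.3.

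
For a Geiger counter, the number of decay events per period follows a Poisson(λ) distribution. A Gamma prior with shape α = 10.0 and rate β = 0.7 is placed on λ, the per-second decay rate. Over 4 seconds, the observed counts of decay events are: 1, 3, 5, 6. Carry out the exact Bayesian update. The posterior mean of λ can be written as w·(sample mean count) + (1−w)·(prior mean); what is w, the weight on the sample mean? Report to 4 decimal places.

With a Gamma(shape α, rate β) prior, the Poisson likelihood is conjugate: the posterior is Gamma(α + ΣXᵢ, β + n).
Posterior mean = (α₀+S)/(β₀+n) = [n/(β₀+n)]·(S/n) + [β₀/(β₀+n)]·(α₀/β₀), so only n and β₀ enter the weight.
Weight on data w = n/(β₀+n) = 4/(0.7+4) = 4/4.7 = 0.8511.

0.8511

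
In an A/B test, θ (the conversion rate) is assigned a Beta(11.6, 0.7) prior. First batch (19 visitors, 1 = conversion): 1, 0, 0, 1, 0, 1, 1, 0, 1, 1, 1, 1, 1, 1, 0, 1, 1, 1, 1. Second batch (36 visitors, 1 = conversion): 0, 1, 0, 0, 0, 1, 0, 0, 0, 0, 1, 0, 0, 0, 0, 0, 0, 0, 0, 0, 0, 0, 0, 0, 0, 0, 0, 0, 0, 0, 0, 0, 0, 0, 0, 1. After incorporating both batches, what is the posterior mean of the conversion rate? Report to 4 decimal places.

The Beta prior is conjugate to a Binomial/Bernoulli likelihood; the update adds successes to α and failures to β.
After batch 1: Beta(11.6+14, 0.7+5) = Beta(25.6, 5.7).
After batch 2: Beta(25.6+4, 5.7+32) = Beta(29.6, 37.7).
Posterior mean = α/(α+β) = 29.6/67.3 = 0.4398.

0.4398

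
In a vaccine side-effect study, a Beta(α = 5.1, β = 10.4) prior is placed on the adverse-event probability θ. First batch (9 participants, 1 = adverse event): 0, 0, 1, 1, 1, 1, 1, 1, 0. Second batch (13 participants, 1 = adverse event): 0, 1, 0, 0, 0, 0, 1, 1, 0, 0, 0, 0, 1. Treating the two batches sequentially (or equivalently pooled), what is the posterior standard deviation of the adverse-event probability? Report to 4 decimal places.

0.0790

The Beta prior is conjugate to a Binomial/Bernoulli likelihood; the update adds successes to α and failures to β.
After batch 1: Beta(5.1+6, 10.4+3) = Beta(11.1, 13.4).
After batch 2: Beta(11.1+4, 13.4+9) = Beta(15.1, 22.4).
Var = αβ/((α+β)²(α+β+1)) = 15.1·22.4/(37.5²·38.5) = 0.00624743; SD = √0.00624743 = 0.0790.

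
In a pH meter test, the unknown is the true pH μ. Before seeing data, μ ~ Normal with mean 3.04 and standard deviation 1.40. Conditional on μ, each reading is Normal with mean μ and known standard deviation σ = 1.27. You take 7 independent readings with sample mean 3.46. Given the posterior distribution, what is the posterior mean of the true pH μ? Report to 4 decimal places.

For Normal data with known variance σ², a Normal(μ₀, σ₀²) prior on μ is conjugate. Posterior precision = 1/σ₀² + n/σ²; posterior mean is the precision-weighted average of μ₀ and x̄.
n·x̄ = 7·3.46 = 24.22.
σ₀² = 1.40² = 1.96, σ² = 1.27² = 1.6129; σ² + n·σ₀² = 1.6129 + 7·1.96 = 15.3329.
Posterior mean = (μ₀/σ₀² + n·x̄/σ²)/(1/σ₀² + n/σ²) = (σ²·μ₀ + σ₀²·n·x̄)/(σ² + n·σ₀²) = (1.6129·3.04 + 1.96·24.22)/15.3329 = 52.374416/15.3329 = 3.4158.

3.4158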